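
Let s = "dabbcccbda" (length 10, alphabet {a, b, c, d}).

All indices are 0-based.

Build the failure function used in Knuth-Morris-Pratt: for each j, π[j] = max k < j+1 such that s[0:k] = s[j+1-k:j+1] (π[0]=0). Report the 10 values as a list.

π[0] = 0
j=1 s[j]='a': π[1]=0 (border '')
j=2 s[j]='b': π[2]=0 (border '')
j=3 s[j]='b': π[3]=0 (border '')
j=4 s[j]='c': π[4]=0 (border '')
j=5 s[j]='c': π[5]=0 (border '')
j=6 s[j]='c': π[6]=0 (border '')
j=7 s[j]='b': π[7]=0 (border '')
j=8 s[j]='d': π[8]=1 (border 'd')
j=9 s[j]='a': π[9]=2 (border 'da')

[0, 0, 0, 0, 0, 0, 0, 0, 1, 2]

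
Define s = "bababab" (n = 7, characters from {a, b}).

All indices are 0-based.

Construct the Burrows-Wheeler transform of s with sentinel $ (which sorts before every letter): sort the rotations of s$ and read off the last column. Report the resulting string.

rank  rotation  last
    0  $bababab  b
    1  ab$babab  b
    2  abab$bab  b
    3  ababab$b  b
    4  b$bababa  a
    5  bab$baba  a
    6  babab$ba  a
    7  bababab$  $

bbbbaaa$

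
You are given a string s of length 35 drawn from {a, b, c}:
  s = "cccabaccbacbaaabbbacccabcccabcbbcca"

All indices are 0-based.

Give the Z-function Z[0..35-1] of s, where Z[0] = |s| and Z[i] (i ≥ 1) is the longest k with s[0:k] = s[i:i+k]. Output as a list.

[35, 2, 1, 0, 0, 0, 2, 1, 0, 0, 1, 0, 0, 0, 0, 0, 0, 0, 0, 5, 2, 1, 0, 0, 5, 2, 1, 0, 0, 1, 0, 0, 2, 1, 0]

Z[0]=35
i=1: outside box; Z[1]=2 grow→box=[1,3)
i=2: min(r-i=1, Z[1]=2)=1; Z[2]=1
i=3: outside box; Z[3]=0
i=4: outside box; Z[4]=0
i=5: outside box; Z[5]=0
i=6: outside box; Z[6]=2 grow→box=[6,8)
i=7: min(r-i=1, Z[1]=2)=1; Z[7]=1
i=8: outside box; Z[8]=0
i=9: outside box; Z[9]=0
i=10: outside box; Z[10]=1 grow→box=[10,11)
i=11: outside box; Z[11]=0
i=12: outside box; Z[12]=0
i=13: outside box; Z[13]=0
i=14: outside box; Z[14]=0
i=15: outside box; Z[15]=0
i=16: outside box; Z[16]=0
i=17: outside box; Z[17]=0
i=18: outside box; Z[18]=0
i=19: outside box; Z[19]=5 grow→box=[19,24)
i=20: min(r-i=4, Z[1]=2)=2; Z[20]=2
i=21: min(r-i=3, Z[2]=1)=1; Z[21]=1
i=22: min(r-i=2, Z[3]=0)=0; Z[22]=0
i=23: min(r-i=1, Z[4]=0)=0; Z[23]=0
i=24: outside box; Z[24]=5 grow→box=[24,29)
i=25: min(r-i=4, Z[1]=2)=2; Z[25]=2
i=26: min(r-i=3, Z[2]=1)=1; Z[26]=1
i=27: min(r-i=2, Z[3]=0)=0; Z[27]=0
i=28: min(r-i=1, Z[4]=0)=0; Z[28]=0
i=29: outside box; Z[29]=1 grow→box=[29,30)
i=30: outside box; Z[30]=0
i=31: outside box; Z[31]=0
i=32: outside box; Z[32]=2 grow→box=[32,34)
i=33: min(r-i=1, Z[1]=2)=1; Z[33]=1
i=34: outside box; Z[34]=0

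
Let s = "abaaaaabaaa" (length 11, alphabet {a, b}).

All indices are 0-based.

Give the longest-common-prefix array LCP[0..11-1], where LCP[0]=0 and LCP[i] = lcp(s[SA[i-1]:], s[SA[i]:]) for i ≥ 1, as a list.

rank | idx | suffix
   0 |  10 | a
   1 |   9 | aa
   2 |   8 | aaa
   3 |   2 | aaaaabaaa
   4 |   3 | aaaabaaa
   5 |   4 | aaabaaa
   6 |   5 | aabaaa
   7 |   6 | abaaa
   8 |   0 | abaaaaabaaa
   9 |   7 | baaa
  10 |   1 | baaaaabaaa

SA = [10, 9, 8, 2, 3, 4, 5, 6, 0, 7, 1]
rank  pair      lcp
   1  s[10:],s[9:]  1  'a'
   2  s[9:],s[8:]  2  'aa'
   3  s[8:],s[2:]  3  'aaa'
   4  s[2:],s[3:]  4  'aaaa'
   5  s[3:],s[4:]  3  'aaa'
   6  s[4:],s[5:]  2  'aa'
   7  s[5:],s[6:]  1  'a'
   8  s[6:],s[0:]  5  'abaaa'
   9  s[0:],s[7:]  0  ''
  10  s[7:],s[1:]  4  'baaa'

[0, 1, 2, 3, 4, 3, 2, 1, 5, 0, 4]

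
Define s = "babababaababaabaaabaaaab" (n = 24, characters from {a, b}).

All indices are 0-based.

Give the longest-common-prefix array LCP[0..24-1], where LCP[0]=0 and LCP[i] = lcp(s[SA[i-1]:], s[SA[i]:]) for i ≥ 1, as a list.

[0, 3, 4, 2, 3, 6, 4, 1, 2, 5, 4, 6, 3, 8, 5, 0, 1, 4, 3, 5, 2, 7, 4, 6]

rank | idx | suffix
   0 |  19 | aaaab
   1 |  20 | aaab
   2 |  15 | aaabaaaab
   3 |  21 | aab
   4 |  16 | aabaaaab
   5 |  12 | aabaaabaaaab
   6 |   7 | aababaabaaabaaaab
   7 |  22 | ab
   8 |  17 | abaaaab
   9 |  13 | abaaabaaaab
  10 |  10 | abaabaaabaaaab
  11 |   5 | abaababaabaaabaaaab
  12 |   8 | ababaabaaabaaaab
  13 |   3 | ababaababaabaaabaaaab
  14 |   1 | abababaababaabaaabaaaab
  15 |  23 | b
  16 |  18 | baaaab
  17 |  14 | baaabaaaab
  18 |  11 | baabaaabaaaab
  19 |   6 | baababaabaaabaaaab
  20 |   9 | babaabaaabaaaab
  21 |   4 | babaababaabaaabaaaab
  22 |   2 | bababaababaabaaabaaaab
  23 |   0 | babababaababaabaaabaaaab

SA = [19, 20, 15, 21, 16, 12, 7, 22, 17, 13, 10, 5, 8, 3, 1, 23, 18, 14, 11, 6, 9, 4, 2, 0]
rank  pair      lcp
   1  s[19:],s[20:]  3  'aaa'
   2  s[20:],s[15:]  4  'aaab'
   3  s[15:],s[21:]  2  'aa'
   4  s[21:],s[16:]  3  'aab'
   5  s[16:],s[12:]  6  'aabaaa'
   6  s[12:],s[7:]  4  'aaba'
   7  s[7:],s[22:]  1  'a'
   8  s[22:],s[17:]  2  'ab'
   9  s[17:],s[13:]  5  'abaaa'
  10  s[13:],s[10:]  4  'abaa'
  11  s[10:],s[5:]  6  'abaaba'
  12  s[5:],s[8:]  3  'aba'
  13  s[8:],s[3:]  8  'ababaaba'
  14  s[3:],s[1:]  5  'ababa'
  15  s[1:],s[23:]  0  ''
  16  s[23:],s[18:]  1  'b'
  17  s[18:],s[14:]  4  'baaa'
  18  s[14:],s[11:]  3  'baa'
  19  s[11:],s[6:]  5  'baaba'
  20  s[6:],s[9:]  2  'ba'
  21  s[9:],s[4:]  7  'babaaba'
  22  s[4:],s[2:]  4  'baba'
  23  s[2:],s[0:]  6  'bababa'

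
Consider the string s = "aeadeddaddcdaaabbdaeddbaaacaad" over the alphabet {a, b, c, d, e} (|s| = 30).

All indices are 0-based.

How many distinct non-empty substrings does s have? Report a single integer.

rank | idx | suffix
   0 |  12 | aaabbdaeddbaaacaad
   1 |  23 | aaacaad
   2 |  13 | aabbdaeddbaaacaad
   3 |  24 | aacaad
   4 |  27 | aad
   5 |  14 | abbdaeddbaaacaad
   6 |  25 | acaad
   7 |  28 | ad
   8 |   7 | addcdaaabbdaeddbaaacaad
   9 |   2 | adeddaddcdaaabbdaeddbaaacaad
  10 |   0 | aeadeddaddcdaaabbdaeddbaaacaad
  11 |  18 | aeddbaaacaad
  12 |  22 | baaacaad
  13 |  15 | bbdaeddbaaacaad
  14 |  16 | bdaeddbaaacaad
  15 |  26 | caad
  16 |  10 | cdaaabbdaeddbaaacaad
  17 |  29 | d
  18 |  11 | daaabbdaeddbaaacaad
  19 |   6 | daddcdaaabbdaeddbaaacaad
  20 |  17 | daeddbaaacaad
  21 |  21 | dbaaacaad
  22 |   9 | dcdaaabbdaeddbaaacaad
  23 |   5 | ddaddcdaaabbdaeddbaaacaad
  24 |  20 | ddbaaacaad
  25 |   8 | ddcdaaabbdaeddbaaacaad
  26 |   3 | deddaddcdaaabbdaeddbaaacaad
  27 |   1 | eadeddaddcdaaabbdaeddbaaacaad
  28 |   4 | eddaddcdaaabbdaeddbaaacaad
  29 |  19 | eddbaaacaad

SA = [12, 23, 13, 24, 27, 14, 25, 28, 7, 2, 0, 18, 22, 15, 16, 26, 10, 29, 11, 6, 17, 21, 9, 5, 20, 8, 3, 1, 4, 19]
rank  pair      lcp
   1  s[12:],s[23:]  3  'aaa'
   2  s[23:],s[13:]  2  'aa'
   3  s[13:],s[24:]  2  'aa'
   4  s[24:],s[27:]  2  'aa'
   5  s[27:],s[14:]  1  'a'
   6  s[14:],s[25:]  1  'a'
   7  s[25:],s[28:]  1  'a'
   8  s[28:],s[7:]  2  'ad'
   9  s[7:],s[2:]  2  'ad'
  10  s[2:],s[0:]  1  'a'
  11  s[0:],s[18:]  2  'ae'
  12  s[18:],s[22:]  0  ''
  13  s[22:],s[15:]  1  'b'
  14  s[15:],s[16:]  1  'b'
  15  s[16:],s[26:]  0  ''
  16  s[26:],s[10:]  1  'c'
  17  s[10:],s[29:]  0  ''
  18  s[29:],s[11:]  1  'd'
  19  s[11:],s[6:]  2  'da'
  20  s[6:],s[17:]  2  'da'
  21  s[17:],s[21:]  1  'd'
  22  s[21:],s[9:]  1  'd'
  23  s[9:],s[5:]  1  'd'
  24  s[5:],s[20:]  2  'dd'
  25  s[20:],s[8:]  2  'dd'
  26  s[8:],s[3:]  1  'd'
  27  s[3:],s[1:]  0  ''
  28  s[1:],s[4:]  1  'e'
  29  s[4:],s[19:]  3  'edd'

n(n+1)/2 = 30·31/2 = 465
Σ LCP = 0 + 3 + 2 + 2 + 2 + 1 + 1 + 1 + 2 + 2 + 1 + 2 + 0 + 1 + 1 + 0 + 1 + 0 + 1 + 2 + 2 + 1 + 1 + 1 + 2 + 2 + 1 + 0 + 1 + 3 = 39
distinct = 465 − 39 = 426

426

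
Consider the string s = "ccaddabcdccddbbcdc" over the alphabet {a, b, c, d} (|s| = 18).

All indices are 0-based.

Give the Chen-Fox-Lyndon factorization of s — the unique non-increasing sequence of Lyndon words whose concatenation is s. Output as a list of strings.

emit factor 1: 'c' (i=0, period=1)
emit factor 2: 'c' (i=1, period=1)
emit factor 3: 'add' (i=2, period=3)
emit factor 4: 'abcdccddbbcdc' (i=5, period=13)

["c", "c", "add", "abcdccddbbcdc"]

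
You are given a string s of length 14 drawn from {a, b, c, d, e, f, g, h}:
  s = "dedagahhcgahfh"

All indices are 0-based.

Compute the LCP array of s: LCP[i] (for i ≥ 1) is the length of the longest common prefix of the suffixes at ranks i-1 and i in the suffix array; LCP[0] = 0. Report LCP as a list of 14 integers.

[0, 1, 2, 0, 0, 1, 0, 0, 0, 3, 0, 1, 1, 1]

sorted suffixes:
  #0 SA[0]=3  'agahhcgahfh'
  #1 SA[1]=10  'ahfh'
  #2 SA[2]=5  'ahhcgahfh'
  #3 SA[3]=8  'cgahfh'
  #4 SA[4]=2  'dagahhcgahfh'
  #5 SA[5]=0  'dedagahhcgahfh'
  #6 SA[6]=1  'edagahhcgahfh'
  #7 SA[7]=12  'fh'
  #8 SA[8]=9  'gahfh'
  #9 SA[9]=4  'gahhcgahfh'
  #10 SA[10]=13  'h'
  #11 SA[11]=7  'hcgahfh'
  #12 SA[12]=11  'hfh'
  #13 SA[13]=6  'hhcgahfh'

SA = [3, 10, 5, 8, 2, 0, 1, 12, 9, 4, 13, 7, 11, 6]
i: (SA[i-1],SA[i]) lcp shared
  1: (3,10) 1 'a'
  2: (10,5) 2 'ah'
  3: (5,8) 0 ''
  4: (8,2) 0 ''
  5: (2,0) 1 'd'
  6: (0,1) 0 ''
  7: (1,12) 0 ''
  8: (12,9) 0 ''
  9: (9,4) 3 'gah'
  10: (4,13) 0 ''
  11: (13,7) 1 'h'
  12: (7,11) 1 'h'
  13: (11,6) 1 'h'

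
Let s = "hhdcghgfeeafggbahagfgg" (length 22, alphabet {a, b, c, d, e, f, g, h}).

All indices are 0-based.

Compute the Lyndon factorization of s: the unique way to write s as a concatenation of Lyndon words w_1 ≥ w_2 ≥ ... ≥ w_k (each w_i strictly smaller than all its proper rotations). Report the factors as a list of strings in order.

["h", "h", "d", "cghgfee", "afggbahagfgg"]

emit factor 1: 'h' (i=0, period=1)
emit factor 2: 'h' (i=1, period=1)
emit factor 3: 'd' (i=2, period=1)
emit factor 4: 'cghgfee' (i=3, period=7)
emit factor 5: 'afggbahagfgg' (i=10, period=12)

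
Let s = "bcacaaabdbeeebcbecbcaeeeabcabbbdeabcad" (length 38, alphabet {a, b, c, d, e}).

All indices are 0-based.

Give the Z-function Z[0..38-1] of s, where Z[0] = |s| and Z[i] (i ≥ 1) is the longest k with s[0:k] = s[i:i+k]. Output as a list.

Z[0]=38
i=1: outside box; Z[1]=0
i=2: outside box; Z[2]=0
i=3: outside box; Z[3]=0
i=4: outside box; Z[4]=0
i=5: outside box; Z[5]=0
i=6: outside box; Z[6]=0
i=7: outside box; Z[7]=1 scan→box=[7,8)
i=8: outside box; Z[8]=0
i=9: outside box; Z[9]=1 scan→box=[9,10)
i=10: outside box; Z[10]=0
i=11: outside box; Z[11]=0
i=12: outside box; Z[12]=0
i=13: outside box; Z[13]=2 scan→box=[13,15)
i=14: min(r-i=1, Z[1]=0)=0; Z[14]=0
i=15: outside box; Z[15]=1 scan→box=[15,16)
i=16: outside box; Z[16]=0
i=17: outside box; Z[17]=0
i=18: outside box; Z[18]=3 scan→box=[18,21)
i=19: min(r-i=2, Z[1]=0)=0; Z[19]=0
i=20: min(r-i=1, Z[2]=0)=0; Z[20]=0
i=21: outside box; Z[21]=0
i=22: outside box; Z[22]=0
i=23: outside box; Z[23]=0
i=24: outside box; Z[24]=0
i=25: outside box; Z[25]=3 scan→box=[25,28)
i=26: min(r-i=2, Z[1]=0)=0; Z[26]=0
i=27: min(r-i=1, Z[2]=0)=0; Z[27]=0
i=28: outside box; Z[28]=1 scan→box=[28,29)
i=29: outside box; Z[29]=1 scan→box=[29,30)
i=30: outside box; Z[30]=1 scan→box=[30,31)
i=31: outside box; Z[31]=0
i=32: outside box; Z[32]=0
i=33: outside box; Z[33]=0
i=34: outside box; Z[34]=3 scan→box=[34,37)
i=35: min(r-i=2, Z[1]=0)=0; Z[35]=0
i=36: min(r-i=1, Z[2]=0)=0; Z[36]=0
i=37: outside box; Z[37]=0

[38, 0, 0, 0, 0, 0, 0, 1, 0, 1, 0, 0, 0, 2, 0, 1, 0, 0, 3, 0, 0, 0, 0, 0, 0, 3, 0, 0, 1, 1, 1, 0, 0, 0, 3, 0, 0, 0]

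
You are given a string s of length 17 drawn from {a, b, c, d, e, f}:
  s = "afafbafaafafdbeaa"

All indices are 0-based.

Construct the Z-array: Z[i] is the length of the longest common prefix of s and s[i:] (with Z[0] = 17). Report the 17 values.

[17, 0, 2, 0, 0, 3, 0, 1, 4, 0, 2, 0, 0, 0, 0, 1, 1]

Z[0]=17
i=1: fresh scan; Z[1]=0
i=2: fresh scan; Z[2]=2 scan→box=[2,4)
i=3: min(r-i=1, Z[1]=0)=0; Z[3]=0
i=4: fresh scan; Z[4]=0
i=5: fresh scan; Z[5]=3 scan→box=[5,8)
i=6: min(r-i=2, Z[1]=0)=0; Z[6]=0
i=7: min(r-i=1, Z[2]=2)=1; Z[7]=1
i=8: fresh scan; Z[8]=4 scan→box=[8,12)
i=9: min(r-i=3, Z[1]=0)=0; Z[9]=0
i=10: min(r-i=2, Z[2]=2)=2; Z[10]=2
i=11: min(r-i=1, Z[3]=0)=0; Z[11]=0
i=12: fresh scan; Z[12]=0
i=13: fresh scan; Z[13]=0
i=14: fresh scan; Z[14]=0
i=15: fresh scan; Z[15]=1 scan→box=[15,16)
i=16: fresh scan; Z[16]=1 scan→box=[16,17)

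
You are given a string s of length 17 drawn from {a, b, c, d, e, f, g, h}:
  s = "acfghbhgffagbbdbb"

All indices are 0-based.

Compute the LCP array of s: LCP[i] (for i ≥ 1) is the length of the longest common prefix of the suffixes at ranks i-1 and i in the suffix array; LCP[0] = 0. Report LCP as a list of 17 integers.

sorted suffixes:
  #0 SA[0]=0  'acfghbhgffagbbdbb'
  #1 SA[1]=10  'agbbdbb'
  #2 SA[2]=16  'b'
  #3 SA[3]=15  'bb'
  #4 SA[4]=12  'bbdbb'
  #5 SA[5]=13  'bdbb'
  #6 SA[6]=5  'bhgffagbbdbb'
  #7 SA[7]=1  'cfghbhgffagbbdbb'
  #8 SA[8]=14  'dbb'
  #9 SA[9]=9  'fagbbdbb'
  #10 SA[10]=8  'ffagbbdbb'
  #11 SA[11]=2  'fghbhgffagbbdbb'
  #12 SA[12]=11  'gbbdbb'
  #13 SA[13]=7  'gffagbbdbb'
  #14 SA[14]=3  'ghbhgffagbbdbb'
  #15 SA[15]=4  'hbhgffagbbdbb'
  #16 SA[16]=6  'hgffagbbdbb'

SA = [0, 10, 16, 15, 12, 13, 5, 1, 14, 9, 8, 2, 11, 7, 3, 4, 6]
[i] adj suffixes → lcp
  [1] 0/10 → 1 ('a')
  [2] 10/16 → 0 ('')
  [3] 16/15 → 1 ('b')
  [4] 15/12 → 2 ('bb')
  [5] 12/13 → 1 ('b')
  [6] 13/5 → 1 ('b')
  [7] 5/1 → 0 ('')
  [8] 1/14 → 0 ('')
  [9] 14/9 → 0 ('')
  [10] 9/8 → 1 ('f')
  [11] 8/2 → 1 ('f')
  [12] 2/11 → 0 ('')
  [13] 11/7 → 1 ('g')
  [14] 7/3 → 1 ('g')
  [15] 3/4 → 0 ('')
  [16] 4/6 → 1 ('h')

[0, 1, 0, 1, 2, 1, 1, 0, 0, 0, 1, 1, 0, 1, 1, 0, 1]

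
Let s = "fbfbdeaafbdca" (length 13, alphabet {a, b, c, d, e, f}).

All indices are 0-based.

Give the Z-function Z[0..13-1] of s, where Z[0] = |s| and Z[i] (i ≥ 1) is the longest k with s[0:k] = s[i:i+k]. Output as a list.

Z[0]=13
i=1: outside box; Z[1]=0
i=2: outside box; Z[2]=2 scan→box=[2,4)
i=3: min(r-i=1, Z[1]=0)=0; Z[3]=0
i=4: outside box; Z[4]=0
i=5: outside box; Z[5]=0
i=6: outside box; Z[6]=0
i=7: outside box; Z[7]=0
i=8: outside box; Z[8]=2 scan→box=[8,10)
i=9: min(r-i=1, Z[1]=0)=0; Z[9]=0
i=10: outside box; Z[10]=0
i=11: outside box; Z[11]=0
i=12: outside box; Z[12]=0

[13, 0, 2, 0, 0, 0, 0, 0, 2, 0, 0, 0, 0]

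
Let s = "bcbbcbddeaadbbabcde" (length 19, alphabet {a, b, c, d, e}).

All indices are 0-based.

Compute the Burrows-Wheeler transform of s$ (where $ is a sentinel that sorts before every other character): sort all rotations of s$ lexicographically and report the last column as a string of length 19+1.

rank  rotation              last
    0  $bcbbcbddeaadbbabcde  e
    1  aadbbabcde$bcbbcbdde  e
    2  abcde$bcbbcbddeaadbb  b
    3  adbbabcde$bcbbcbddea  a
    4  babcde$bcbbcbddeaadb  b
    5  bbabcde$bcbbcbddeaad  d
    6  bbcbddeaadbbabcde$bc  c
    7  bcbbcbddeaadbbabcde$  $
    8  bcbddeaadbbabcde$bcb  b
    9  bcde$bcbbcbddeaadbba  a
   10  bddeaadbbabcde$bcbbc  c
   11  cbbcbddeaadbbabcde$b  b
   12  cbddeaadbbabcde$bcbb  b
   13  cde$bcbbcbddeaadbbab  b
   14  dbbabcde$bcbbcbddeaa  a
   15  ddeaadbbabcde$bcbbcb  b
   16  de$bcbbcbddeaadbbabc  c
   17  deaadbbabcde$bcbbcbd  d
   18  e$bcbbcbddeaadbbabcd  d
   19  eaadbbabcde$bcbbcbdd  d

eebabdc$bacbbbabcddd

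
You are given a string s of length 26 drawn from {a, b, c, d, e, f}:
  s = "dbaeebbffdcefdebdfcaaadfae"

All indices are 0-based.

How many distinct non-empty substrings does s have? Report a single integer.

rank | idx | suffix
   0 |  19 | aaadfae
   1 |  20 | aadfae
   2 |  21 | adfae
   3 |  24 | ae
   4 |   2 | aeebbffdcefdebdfcaaadfae
   5 |   1 | baeebbffdcefdebdfcaaadfae
   6 |   5 | bbffdcefdebdfcaaadfae
   7 |  15 | bdfcaaadfae
   8 |   6 | bffdcefdebdfcaaadfae
   9 |  18 | caaadfae
  10 |  10 | cefdebdfcaaadfae
  11 |   0 | dbaeebbffdcefdebdfcaaadfae
  12 |   9 | dcefdebdfcaaadfae
  13 |  13 | debdfcaaadfae
  14 |  22 | dfae
  15 |  16 | dfcaaadfae
  16 |  25 | e
  17 |   4 | ebbffdcefdebdfcaaadfae
  18 |  14 | ebdfcaaadfae
  19 |   3 | eebbffdcefdebdfcaaadfae
  20 |  11 | efdebdfcaaadfae
  21 |  23 | fae
  22 |  17 | fcaaadfae
  23 |   8 | fdcefdebdfcaaadfae
  24 |  12 | fdebdfcaaadfae
  25 |   7 | ffdcefdebdfcaaadfae

SA = [19, 20, 21, 24, 2, 1, 5, 15, 6, 18, 10, 0, 9, 13, 22, 16, 25, 4, 14, 3, 11, 23, 17, 8, 12, 7]
i: (SA[i-1],SA[i]) lcp shared
  1: (19,20) 2 'aa'
  2: (20,21) 1 'a'
  3: (21,24) 1 'a'
  4: (24,2) 2 'ae'
  5: (2,1) 0 ''
  6: (1,5) 1 'b'
  7: (5,15) 1 'b'
  8: (15,6) 1 'b'
  9: (6,18) 0 ''
  10: (18,10) 1 'c'
  11: (10,0) 0 ''
  12: (0,9) 1 'd'
  13: (9,13) 1 'd'
  14: (13,22) 1 'd'
  15: (22,16) 2 'df'
  16: (16,25) 0 ''
  17: (25,4) 1 'e'
  18: (4,14) 2 'eb'
  19: (14,3) 1 'e'
  20: (3,11) 1 'e'
  21: (11,23) 0 ''
  22: (23,17) 1 'f'
  23: (17,8) 1 'f'
  24: (8,12) 2 'fd'
  25: (12,7) 1 'f'

n(n+1)/2 = 26·27/2 = 351
Σ LCP = 0 + 2 + 1 + 1 + 2 + 0 + 1 + 1 + 1 + 0 + 1 + 0 + 1 + 1 + 1 + 2 + 0 + 1 + 2 + 1 + 1 + 0 + 1 + 1 + 2 + 1 = 25
distinct = 351 − 25 = 326

326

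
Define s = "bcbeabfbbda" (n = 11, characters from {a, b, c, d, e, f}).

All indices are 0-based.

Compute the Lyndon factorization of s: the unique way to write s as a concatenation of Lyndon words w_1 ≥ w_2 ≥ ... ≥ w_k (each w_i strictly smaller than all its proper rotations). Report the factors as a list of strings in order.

["bcbe", "abfbbd", "a"]

emit factor 1: 'bcbe' (i=0, period=4)
emit factor 2: 'abfbbd' (i=4, period=6)
emit factor 3: 'a' (i=10, period=1)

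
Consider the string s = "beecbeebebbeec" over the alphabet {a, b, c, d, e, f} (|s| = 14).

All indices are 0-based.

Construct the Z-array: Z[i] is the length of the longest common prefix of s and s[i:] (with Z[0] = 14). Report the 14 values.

[14, 0, 0, 0, 3, 0, 0, 2, 0, 1, 4, 0, 0, 0]

Z[0]=14
i=1: i≥r, start 0; Z[1]=0
i=2: i≥r, start 0; Z[2]=0
i=3: i≥r, start 0; Z[3]=0
i=4: i≥r, start 0; Z[4]=3 scan→box=[4,7)
i=5: min(r-i=2, Z[1]=0)=0; Z[5]=0
i=6: min(r-i=1, Z[2]=0)=0; Z[6]=0
i=7: i≥r, start 0; Z[7]=2 scan→box=[7,9)
i=8: min(r-i=1, Z[1]=0)=0; Z[8]=0
i=9: i≥r, start 0; Z[9]=1 scan→box=[9,10)
i=10: i≥r, start 0; Z[10]=4 scan→box=[10,14)
i=11: min(r-i=3, Z[1]=0)=0; Z[11]=0
i=12: min(r-i=2, Z[2]=0)=0; Z[12]=0
i=13: min(r-i=1, Z[3]=0)=0; Z[13]=0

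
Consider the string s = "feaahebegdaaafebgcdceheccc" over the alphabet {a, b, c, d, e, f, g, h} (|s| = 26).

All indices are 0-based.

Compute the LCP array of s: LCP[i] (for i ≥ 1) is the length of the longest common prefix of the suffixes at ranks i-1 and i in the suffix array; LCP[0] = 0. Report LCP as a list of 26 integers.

sorted suffixes:
  #0 SA[0]=10  'aaafebgcdceheccc'
  #1 SA[1]=11  'aafebgcdceheccc'
  #2 SA[2]=2  'aahebegdaaafebgcdceheccc'
  #3 SA[3]=12  'afebgcdceheccc'
  #4 SA[4]=3  'ahebegdaaafebgcdceheccc'
  #5 SA[5]=6  'begdaaafebgcdceheccc'
  #6 SA[6]=15  'bgcdceheccc'
  #7 SA[7]=25  'c'
  #8 SA[8]=24  'cc'
  #9 SA[9]=23  'ccc'
  #10 SA[10]=17  'cdceheccc'
  #11 SA[11]=19  'ceheccc'
  #12 SA[12]=9  'daaafebgcdceheccc'
  #13 SA[13]=18  'dceheccc'
  #14 SA[14]=1  'eaahebegdaaafebgcdceheccc'
  #15 SA[15]=5  'ebegdaaafebgcdceheccc'
  #16 SA[16]=14  'ebgcdceheccc'
  #17 SA[17]=22  'eccc'
  #18 SA[18]=7  'egdaaafebgcdceheccc'
  #19 SA[19]=20  'eheccc'
  #20 SA[20]=0  'feaahebegdaaafebgcdceheccc'
  #21 SA[21]=13  'febgcdceheccc'
  #22 SA[22]=16  'gcdceheccc'
  #23 SA[23]=8  'gdaaafebgcdceheccc'
  #24 SA[24]=4  'hebegdaaafebgcdceheccc'
  #25 SA[25]=21  'heccc'

SA = [10, 11, 2, 12, 3, 6, 15, 25, 24, 23, 17, 19, 9, 18, 1, 5, 14, 22, 7, 20, 0, 13, 16, 8, 4, 21]
i: (SA[i-1],SA[i]) lcp shared
  1: (10,11) 2 'aa'
  2: (11,2) 2 'aa'
  3: (2,12) 1 'a'
  4: (12,3) 1 'a'
  5: (3,6) 0 ''
  6: (6,15) 1 'b'
  7: (15,25) 0 ''
  8: (25,24) 1 'c'
  9: (24,23) 2 'cc'
  10: (23,17) 1 'c'
  11: (17,19) 1 'c'
  12: (19,9) 0 ''
  13: (9,18) 1 'd'
  14: (18,1) 0 ''
  15: (1,5) 1 'e'
  16: (5,14) 2 'eb'
  17: (14,22) 1 'e'
  18: (22,7) 1 'e'
  19: (7,20) 1 'e'
  20: (20,0) 0 ''
  21: (0,13) 2 'fe'
  22: (13,16) 0 ''
  23: (16,8) 1 'g'
  24: (8,4) 0 ''
  25: (4,21) 2 'he'

[0, 2, 2, 1, 1, 0, 1, 0, 1, 2, 1, 1, 0, 1, 0, 1, 2, 1, 1, 1, 0, 2, 0, 1, 0, 2]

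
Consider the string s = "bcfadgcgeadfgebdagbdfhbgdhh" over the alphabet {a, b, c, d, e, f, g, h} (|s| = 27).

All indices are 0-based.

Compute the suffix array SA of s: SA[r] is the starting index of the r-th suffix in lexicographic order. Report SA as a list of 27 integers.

[9, 3, 16, 0, 14, 18, 22, 1, 6, 15, 10, 19, 4, 24, 8, 13, 2, 11, 20, 17, 5, 23, 7, 12, 26, 21, 25]

rank→(start, suffix):
  0 → (9, 'adfgebdagbdfhbgdhh')
  1 → (3, 'adgcgeadfgebdagbdfhbgdhh')
  2 → (16, 'agbdfhbgdhh')
  3 → (0, 'bcfadgcgeadfgebdagbdfhbgdhh')
  4 → (14, 'bdagbdfhbgdhh')
  5 → (18, 'bdfhbgdhh')
  6 → (22, 'bgdhh')
  7 → (1, 'cfadgcgeadfgebdagbdfhbgdhh')
  8 → (6, 'cgeadfgebdagbdfhbgdhh')
  9 → (15, 'dagbdfhbgdhh')
  10 → (10, 'dfgebdagbdfhbgdhh')
  11 → (19, 'dfhbgdhh')
  12 → (4, 'dgcgeadfgebdagbdfhbgdhh')
  13 → (24, 'dhh')
  14 → (8, 'eadfgebdagbdfhbgdhh')
  15 → (13, 'ebdagbdfhbgdhh')
  16 → (2, 'fadgcgeadfgebdagbdfhbgdhh')
  17 → (11, 'fgebdagbdfhbgdhh')
  18 → (20, 'fhbgdhh')
  19 → (17, 'gbdfhbgdhh')
  20 → (5, 'gcgeadfgebdagbdfhbgdhh')
  21 → (23, 'gdhh')
  22 → (7, 'geadfgebdagbdfhbgdhh')
  23 → (12, 'gebdagbdfhbgdhh')
  24 → (26, 'h')
  25 → (21, 'hbgdhh')
  26 → (25, 'hh')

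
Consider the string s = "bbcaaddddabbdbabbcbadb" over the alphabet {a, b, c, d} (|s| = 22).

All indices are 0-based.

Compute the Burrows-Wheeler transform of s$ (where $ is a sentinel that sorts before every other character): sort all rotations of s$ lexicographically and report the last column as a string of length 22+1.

bcbdbaddc$aabbbbbdabdda

rank  rotation                 last
    0  $bbcaaddddabbdbabbcbadb  b
    1  aaddddabbdbabbcbadb$bbc  c
    2  abbcbadb$bbcaaddddabbdb  b
    3  abbdbabbcbadb$bbcaadddd  d
    4  adb$bbcaaddddabbdbabbcb  b
    5  addddabbdbabbcbadb$bbca  a
    6  b$bbcaaddddabbdbabbcbad  d
    7  babbcbadb$bbcaaddddabbd  d
    8  badb$bbcaaddddabbdbabbc  c
    9  bbcaaddddabbdbabbcbadb$  $
   10  bbcbadb$bbcaaddddabbdba  a
   11  bbdbabbcbadb$bbcaadddda  a
   12  bcaaddddabbdbabbcbadb$b  b
   13  bcbadb$bbcaaddddabbdbab  b
   14  bdbabbcbadb$bbcaaddddab  b
   15  caaddddabbdbabbcbadb$bb  b
   16  cbadb$bbcaaddddabbdbabb  b
   17  dabbdbabbcbadb$bbcaaddd  d
   18  db$bbcaaddddabbdbabbcba  a
   19  dbabbcbadb$bbcaaddddabb  b
   20  ddabbdbabbcbadb$bbcaadd  d
   21  dddabbdbabbcbadb$bbcaad  d
   22  ddddabbdbabbcbadb$bbcaa  a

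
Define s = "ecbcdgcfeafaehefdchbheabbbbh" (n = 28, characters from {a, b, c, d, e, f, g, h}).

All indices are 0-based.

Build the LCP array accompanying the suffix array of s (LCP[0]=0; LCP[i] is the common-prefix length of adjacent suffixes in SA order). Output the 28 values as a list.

rank | idx | suffix
   0 |  22 | abbbbh
   1 |  11 | aehefdchbheabbbbh
   2 |   9 | afaehefdchbheabbbbh
   3 |  23 | bbbbh
   4 |  24 | bbbh
   5 |  25 | bbh
   6 |   2 | bcdgcfeafaehefdchbheabbbbh
   7 |  26 | bh
   8 |  19 | bheabbbbh
   9 |   1 | cbcdgcfeafaehefdchbheabbbbh
  10 |   3 | cdgcfeafaehefdchbheabbbbh
  11 |   6 | cfeafaehefdchbheabbbbh
  12 |  17 | chbheabbbbh
  13 |  16 | dchbheabbbbh
  14 |   4 | dgcfeafaehefdchbheabbbbh
  15 |  21 | eabbbbh
  16 |   8 | eafaehefdchbheabbbbh
  17 |   0 | ecbcdgcfeafaehefdchbheabbbbh
  18 |  14 | efdchbheabbbbh
  19 |  12 | ehefdchbheabbbbh
  20 |  10 | faehefdchbheabbbbh
  21 |  15 | fdchbheabbbbh
  22 |   7 | feafaehefdchbheabbbbh
  23 |   5 | gcfeafaehefdchbheabbbbh
  24 |  27 | h
  25 |  18 | hbheabbbbh
  26 |  20 | heabbbbh
  27 |  13 | hefdchbheabbbbh

SA = [22, 11, 9, 23, 24, 25, 2, 26, 19, 1, 3, 6, 17, 16, 4, 21, 8, 0, 14, 12, 10, 15, 7, 5, 27, 18, 20, 13]
[i] adj suffixes → lcp
  [1] 22/11 → 1 ('a')
  [2] 11/9 → 1 ('a')
  [3] 9/23 → 0 ('')
  [4] 23/24 → 3 ('bbb')
  [5] 24/25 → 2 ('bb')
  [6] 25/2 → 1 ('b')
  [7] 2/26 → 1 ('b')
  [8] 26/19 → 2 ('bh')
  [9] 19/1 → 0 ('')
  [10] 1/3 → 1 ('c')
  [11] 3/6 → 1 ('c')
  [12] 6/17 → 1 ('c')
  [13] 17/16 → 0 ('')
  [14] 16/4 → 1 ('d')
  [15] 4/21 → 0 ('')
  [16] 21/8 → 2 ('ea')
  [17] 8/0 → 1 ('e')
  [18] 0/14 → 1 ('e')
  [19] 14/12 → 1 ('e')
  [20] 12/10 → 0 ('')
  [21] 10/15 → 1 ('f')
  [22] 15/7 → 1 ('f')
  [23] 7/5 → 0 ('')
  [24] 5/27 → 0 ('')
  [25] 27/18 → 1 ('h')
  [26] 18/20 → 1 ('h')
  [27] 20/13 → 2 ('he')

[0, 1, 1, 0, 3, 2, 1, 1, 2, 0, 1, 1, 1, 0, 1, 0, 2, 1, 1, 1, 0, 1, 1, 0, 0, 1, 1, 2]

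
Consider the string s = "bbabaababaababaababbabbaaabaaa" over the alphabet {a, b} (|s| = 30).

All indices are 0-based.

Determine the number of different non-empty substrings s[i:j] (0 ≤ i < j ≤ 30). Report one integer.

rank | idx | suffix
   0 |  29 | a
   1 |  28 | aa
   2 |  27 | aaa
   3 |  23 | aaabaaa
   4 |  24 | aabaaa
   5 |   4 | aababaababaababbabbaaabaaa
   6 |   9 | aababaababbabbaaabaaa
   7 |  14 | aababbabbaaabaaa
   8 |  25 | abaaa
   9 |   2 | abaababaababaababbabbaaabaaa
  10 |   7 | abaababaababbabbaaabaaa
  11 |  12 | abaababbabbaaabaaa
  12 |   5 | ababaababaababbabbaaabaaa
  13 |  10 | ababaababbabbaaabaaa
  14 |  15 | ababbabbaaabaaa
  15 |  20 | abbaaabaaa
  16 |  17 | abbabbaaabaaa
  17 |  26 | baaa
  18 |  22 | baaabaaa
  19 |   3 | baababaababaababbabbaaabaaa
  20 |   8 | baababaababbabbaaabaaa
  21 |  13 | baababbabbaaabaaa
  22 |   1 | babaababaababaababbabbaaabaaa
  23 |   6 | babaababaababbabbaaabaaa
  24 |  11 | babaababbabbaaabaaa
  25 |  19 | babbaaabaaa
  26 |  16 | babbabbaaabaaa
  27 |  21 | bbaaabaaa
  28 |   0 | bbabaababaababaababbabbaaabaaa
  29 |  18 | bbabbaaabaaa

SA = [29, 28, 27, 23, 24, 4, 9, 14, 25, 2, 7, 12, 5, 10, 15, 20, 17, 26, 22, 3, 8, 13, 1, 6, 11, 19, 16, 21, 0, 18]
i: (SA[i-1],SA[i]) lcp shared
  1: (29,28) 1 'a'
  2: (28,27) 2 'aa'
  3: (27,23) 3 'aaa'
  4: (23,24) 2 'aa'
  5: (24,4) 4 'aaba'
  6: (4,9) 10 'aababaabab'
  7: (9,14) 5 'aabab'
  8: (14,25) 1 'a'
  9: (25,2) 4 'abaa'
  10: (2,7) 12 'abaababaabab'
  11: (7,12) 7 'abaabab'
  12: (12,5) 3 'aba'
  13: (5,10) 9 'ababaabab'
  14: (10,15) 4 'abab'
  15: (15,20) 2 'ab'
  16: (20,17) 4 'abba'
  17: (17,26) 0 ''
  18: (26,22) 4 'baaa'
  19: (22,3) 3 'baa'
  20: (3,8) 11 'baababaabab'
  21: (8,13) 6 'baabab'
  22: (13,1) 2 'ba'
  23: (1,6) 13 'babaababaabab'
  24: (6,11) 8 'babaabab'
  25: (11,19) 3 'bab'
  26: (19,16) 5 'babba'
  27: (16,21) 1 'b'
  28: (21,0) 3 'bba'
  29: (0,18) 4 'bbab'

n(n+1)/2 = 30·31/2 = 465
Σ LCP = 0 + 1 + 2 + 3 + 2 + 4 + 10 + 5 + 1 + 4 + 12 + 7 + 3 + 9 + 4 + 2 + 4 + 0 + 4 + 3 + 11 + 6 + 2 + 13 + 8 + 3 + 5 + 1 + 3 + 4 = 136
distinct = 465 − 136 = 329

329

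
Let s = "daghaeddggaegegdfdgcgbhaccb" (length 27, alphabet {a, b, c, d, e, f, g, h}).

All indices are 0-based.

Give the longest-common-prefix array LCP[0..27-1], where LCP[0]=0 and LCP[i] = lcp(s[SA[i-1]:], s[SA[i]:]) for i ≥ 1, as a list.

[0, 1, 2, 1, 0, 1, 0, 1, 1, 0, 1, 1, 1, 2, 0, 1, 2, 0, 0, 1, 1, 1, 1, 1, 1, 0, 2]

rank | idx | suffix
   0 |  23 | accb
   1 |   4 | aeddggaegegdfdgcgbhaccb
   2 |  10 | aegegdfdgcgbhaccb
   3 |   1 | aghaeddggaegegdfdgcgbhaccb
   4 |  26 | b
   5 |  21 | bhaccb
   6 |  25 | cb
   7 |  24 | ccb
   8 |  19 | cgbhaccb
   9 |   0 | daghaeddggaegegdfdgcgbhaccb
  10 |   6 | ddggaegegdfdgcgbhaccb
  11 |  15 | dfdgcgbhaccb
  12 |  17 | dgcgbhaccb
  13 |   7 | dggaegegdfdgcgbhaccb
  14 |   5 | eddggaegegdfdgcgbhaccb
  15 |  13 | egdfdgcgbhaccb
  16 |  11 | egegdfdgcgbhaccb
  17 |  16 | fdgcgbhaccb
  18 |   9 | gaegegdfdgcgbhaccb
  19 |  20 | gbhaccb
  20 |  18 | gcgbhaccb
  21 |  14 | gdfdgcgbhaccb
  22 |  12 | gegdfdgcgbhaccb
  23 |   8 | ggaegegdfdgcgbhaccb
  24 |   2 | ghaeddggaegegdfdgcgbhaccb
  25 |  22 | haccb
  26 |   3 | haeddggaegegdfdgcgbhaccb

SA = [23, 4, 10, 1, 26, 21, 25, 24, 19, 0, 6, 15, 17, 7, 5, 13, 11, 16, 9, 20, 18, 14, 12, 8, 2, 22, 3]
[i] adj suffixes → lcp
  [1] 23/4 → 1 ('a')
  [2] 4/10 → 2 ('ae')
  [3] 10/1 → 1 ('a')
  [4] 1/26 → 0 ('')
  [5] 26/21 → 1 ('b')
  [6] 21/25 → 0 ('')
  [7] 25/24 → 1 ('c')
  [8] 24/19 → 1 ('c')
  [9] 19/0 → 0 ('')
  [10] 0/6 → 1 ('d')
  [11] 6/15 → 1 ('d')
  [12] 15/17 → 1 ('d')
  [13] 17/7 → 2 ('dg')
  [14] 7/5 → 0 ('')
  [15] 5/13 → 1 ('e')
  [16] 13/11 → 2 ('eg')
  [17] 11/16 → 0 ('')
  [18] 16/9 → 0 ('')
  [19] 9/20 → 1 ('g')
  [20] 20/18 → 1 ('g')
  [21] 18/14 → 1 ('g')
  [22] 14/12 → 1 ('g')
  [23] 12/8 → 1 ('g')
  [24] 8/2 → 1 ('g')
  [25] 2/22 → 0 ('')
  [26] 22/3 → 2 ('ha')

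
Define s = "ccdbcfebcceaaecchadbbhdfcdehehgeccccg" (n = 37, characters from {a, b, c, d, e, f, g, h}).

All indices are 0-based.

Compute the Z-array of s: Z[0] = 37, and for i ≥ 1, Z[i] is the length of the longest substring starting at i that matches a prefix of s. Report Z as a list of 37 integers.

Z[0]=37
i=1: i≥r, start 0; Z[1]=1 scan→box=[1,2)
i=2: i≥r, start 0; Z[2]=0
i=3: i≥r, start 0; Z[3]=0
i=4: i≥r, start 0; Z[4]=1 scan→box=[4,5)
i=5: i≥r, start 0; Z[5]=0
i=6: i≥r, start 0; Z[6]=0
i=7: i≥r, start 0; Z[7]=0
i=8: i≥r, start 0; Z[8]=2 scan→box=[8,10)
i=9: min(r-i=1, Z[1]=1)=1; Z[9]=1
i=10: i≥r, start 0; Z[10]=0
i=11: i≥r, start 0; Z[11]=0
i=12: i≥r, start 0; Z[12]=0
i=13: i≥r, start 0; Z[13]=0
i=14: i≥r, start 0; Z[14]=2 scan→box=[14,16)
i=15: min(r-i=1, Z[1]=1)=1; Z[15]=1
i=16: i≥r, start 0; Z[16]=0
i=17: i≥r, start 0; Z[17]=0
i=18: i≥r, start 0; Z[18]=0
i=19: i≥r, start 0; Z[19]=0
i=20: i≥r, start 0; Z[20]=0
i=21: i≥r, start 0; Z[21]=0
i=22: i≥r, start 0; Z[22]=0
i=23: i≥r, start 0; Z[23]=0
i=24: i≥r, start 0; Z[24]=1 scan→box=[24,25)
i=25: i≥r, start 0; Z[25]=0
i=26: i≥r, start 0; Z[26]=0
i=27: i≥r, start 0; Z[27]=0
i=28: i≥r, start 0; Z[28]=0
i=29: i≥r, start 0; Z[29]=0
i=30: i≥r, start 0; Z[30]=0
i=31: i≥r, start 0; Z[31]=0
i=32: i≥r, start 0; Z[32]=2 scan→box=[32,34)
i=33: min(r-i=1, Z[1]=1)=1; Z[33]=2 scan→box=[33,35)
i=34: min(r-i=1, Z[1]=1)=1; Z[34]=2 scan→box=[34,36)
i=35: min(r-i=1, Z[1]=1)=1; Z[35]=1
i=36: i≥r, start 0; Z[36]=0

[37, 1, 0, 0, 1, 0, 0, 0, 2, 1, 0, 0, 0, 0, 2, 1, 0, 0, 0, 0, 0, 0, 0, 0, 1, 0, 0, 0, 0, 0, 0, 0, 2, 2, 2, 1, 0]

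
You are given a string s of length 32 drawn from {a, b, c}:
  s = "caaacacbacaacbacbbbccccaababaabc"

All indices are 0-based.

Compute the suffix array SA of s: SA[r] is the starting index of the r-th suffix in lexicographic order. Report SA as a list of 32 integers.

rank→(start, suffix):
  0 → (1, 'aaacacbacaacbacbbbccccaababaabc')
  1 → (23, 'aababaabc')
  2 → (28, 'aabc')
  3 → (2, 'aacacbacaacbacbbbccccaababaabc')
  4 → (10, 'aacbacbbbccccaababaabc')
  5 → (26, 'abaabc')
  6 → (24, 'ababaabc')
  7 → (29, 'abc')
  8 → (8, 'acaacbacbbbccccaababaabc')
  9 → (3, 'acacbacaacbacbbbccccaababaabc')
  10 → (5, 'acbacaacbacbbbccccaababaabc')
  11 → (11, 'acbacbbbccccaababaabc')
  12 → (14, 'acbbbccccaababaabc')
  13 → (27, 'baabc')
  14 → (25, 'babaabc')
  15 → (7, 'bacaacbacbbbccccaababaabc')
  16 → (13, 'bacbbbccccaababaabc')
  17 → (16, 'bbbccccaababaabc')
  18 → (17, 'bbccccaababaabc')
  19 → (30, 'bc')
  20 → (18, 'bccccaababaabc')
  21 → (31, 'c')
  22 → (0, 'caaacacbacaacbacbbbccccaababaabc')
  23 → (22, 'caababaabc')
  24 → (9, 'caacbacbbbccccaababaabc')
  25 → (4, 'cacbacaacbacbbbccccaababaabc')
  26 → (6, 'cbacaacbacbbbccccaababaabc')
  27 → (12, 'cbacbbbccccaababaabc')
  28 → (15, 'cbbbccccaababaabc')
  29 → (21, 'ccaababaabc')
  30 → (20, 'cccaababaabc')
  31 → (19, 'ccccaababaabc')

[1, 23, 28, 2, 10, 26, 24, 29, 8, 3, 5, 11, 14, 27, 25, 7, 13, 16, 17, 30, 18, 31, 0, 22, 9, 4, 6, 12, 15, 21, 20, 19]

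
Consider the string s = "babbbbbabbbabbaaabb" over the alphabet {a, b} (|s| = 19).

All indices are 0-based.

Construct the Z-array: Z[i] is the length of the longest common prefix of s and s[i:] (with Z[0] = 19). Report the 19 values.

[19, 0, 1, 1, 1, 1, 5, 0, 1, 1, 4, 0, 1, 2, 0, 0, 0, 1, 1]

Z[0]=19
i=1: outside box; Z[1]=0
i=2: outside box; Z[2]=1 scan→box=[2,3)
i=3: outside box; Z[3]=1 scan→box=[3,4)
i=4: outside box; Z[4]=1 scan→box=[4,5)
i=5: outside box; Z[5]=1 scan→box=[5,6)
i=6: outside box; Z[6]=5 scan→box=[6,11)
i=7: min(r-i=4, Z[1]=0)=0; Z[7]=0
i=8: min(r-i=3, Z[2]=1)=1; Z[8]=1
i=9: min(r-i=2, Z[3]=1)=1; Z[9]=1
i=10: min(r-i=1, Z[4]=1)=1; Z[10]=4 scan→box=[10,14)
i=11: min(r-i=3, Z[1]=0)=0; Z[11]=0
i=12: min(r-i=2, Z[2]=1)=1; Z[12]=1
i=13: min(r-i=1, Z[3]=1)=1; Z[13]=2 scan→box=[13,15)
i=14: min(r-i=1, Z[1]=0)=0; Z[14]=0
i=15: outside box; Z[15]=0
i=16: outside box; Z[16]=0
i=17: outside box; Z[17]=1 scan→box=[17,18)
i=18: outside box; Z[18]=1 scan→box=[18,19)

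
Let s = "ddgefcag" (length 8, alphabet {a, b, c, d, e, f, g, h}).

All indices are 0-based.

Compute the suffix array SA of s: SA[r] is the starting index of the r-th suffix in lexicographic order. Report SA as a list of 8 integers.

sorted suffixes:
  #0 SA[0]=6  'ag'
  #1 SA[1]=5  'cag'
  #2 SA[2]=0  'ddgefcag'
  #3 SA[3]=1  'dgefcag'
  #4 SA[4]=3  'efcag'
  #5 SA[5]=4  'fcag'
  #6 SA[6]=7  'g'
  #7 SA[7]=2  'gefcag'

[6, 5, 0, 1, 3, 4, 7, 2]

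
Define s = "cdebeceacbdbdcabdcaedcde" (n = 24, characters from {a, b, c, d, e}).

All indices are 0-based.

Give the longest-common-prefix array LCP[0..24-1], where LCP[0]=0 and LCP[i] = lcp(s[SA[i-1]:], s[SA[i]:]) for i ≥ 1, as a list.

[0, 1, 1, 0, 2, 4, 1, 0, 2, 1, 1, 3, 1, 0, 1, 3, 2, 1, 2, 0, 1, 1, 1, 1]

rank→(start, suffix):
  0 → (14, 'abdcaedcde')
  1 → (7, 'acbdbdcabdcaedcde')
  2 → (18, 'aedcde')
  3 → (9, 'bdbdcabdcaedcde')
  4 → (11, 'bdcabdcaedcde')
  5 → (15, 'bdcaedcde')
  6 → (3, 'beceacbdbdcabdcaedcde')
  7 → (13, 'cabdcaedcde')
  8 → (17, 'caedcde')
  9 → (8, 'cbdbdcabdcaedcde')
  10 → (21, 'cde')
  11 → (0, 'cdebeceacbdbdcabdcaedcde')
  12 → (5, 'ceacbdbdcabdcaedcde')
  13 → (10, 'dbdcabdcaedcde')
  14 → (12, 'dcabdcaedcde')
  15 → (16, 'dcaedcde')
  16 → (20, 'dcde')
  17 → (22, 'de')
  18 → (1, 'debeceacbdbdcabdcaedcde')
  19 → (23, 'e')
  20 → (6, 'eacbdbdcabdcaedcde')
  21 → (2, 'ebeceacbdbdcabdcaedcde')
  22 → (4, 'eceacbdbdcabdcaedcde')
  23 → (19, 'edcde')

SA = [14, 7, 18, 9, 11, 15, 3, 13, 17, 8, 21, 0, 5, 10, 12, 16, 20, 22, 1, 23, 6, 2, 4, 19]
[i] adj suffixes → lcp
  [1] 14/7 → 1 ('a')
  [2] 7/18 → 1 ('a')
  [3] 18/9 → 0 ('')
  [4] 9/11 → 2 ('bd')
  [5] 11/15 → 4 ('bdca')
  [6] 15/3 → 1 ('b')
  [7] 3/13 → 0 ('')
  [8] 13/17 → 2 ('ca')
  [9] 17/8 → 1 ('c')
  [10] 8/21 → 1 ('c')
  [11] 21/0 → 3 ('cde')
  [12] 0/5 → 1 ('c')
  [13] 5/10 → 0 ('')
  [14] 10/12 → 1 ('d')
  [15] 12/16 → 3 ('dca')
  [16] 16/20 → 2 ('dc')
  [17] 20/22 → 1 ('d')
  [18] 22/1 → 2 ('de')
  [19] 1/23 → 0 ('')
  [20] 23/6 → 1 ('e')
  [21] 6/2 → 1 ('e')
  [22] 2/4 → 1 ('e')
  [23] 4/19 → 1 ('e')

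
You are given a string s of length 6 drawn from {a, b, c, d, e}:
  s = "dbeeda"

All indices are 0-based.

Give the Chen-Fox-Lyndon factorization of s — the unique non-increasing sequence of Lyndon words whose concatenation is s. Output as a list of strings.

["d", "beed", "a"]

emit factor 1: 'd' (i=0, period=1)
emit factor 2: 'beed' (i=1, period=4)
emit factor 3: 'a' (i=5, period=1)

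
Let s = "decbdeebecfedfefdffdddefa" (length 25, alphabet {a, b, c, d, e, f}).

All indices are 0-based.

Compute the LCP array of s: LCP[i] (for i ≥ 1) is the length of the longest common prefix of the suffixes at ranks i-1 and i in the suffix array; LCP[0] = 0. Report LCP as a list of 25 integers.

[0, 0, 1, 0, 1, 0, 2, 1, 2, 2, 1, 2, 0, 1, 2, 1, 1, 1, 2, 0, 1, 2, 1, 2, 1]

rank→(start, suffix):
  0 → (24, 'a')
  1 → (3, 'bdeebecfedfefdffdddefa')
  2 → (7, 'becfedfefdffdddefa')
  3 → (2, 'cbdeebecfedfefdffdddefa')
  4 → (9, 'cfedfefdffdddefa')
  5 → (19, 'dddefa')
  6 → (20, 'ddefa')
  7 → (0, 'decbdeebecfedfefdffdddefa')
  8 → (4, 'deebecfedfefdffdddefa')
  9 → (21, 'defa')
  10 → (12, 'dfefdffdddefa')
  11 → (16, 'dffdddefa')
  12 → (6, 'ebecfedfefdffdddefa')
  13 → (1, 'ecbdeebecfedfefdffdddefa')
  14 → (8, 'ecfedfefdffdddefa')
  15 → (11, 'edfefdffdddefa')
  16 → (5, 'eebecfedfefdffdddefa')
  17 → (22, 'efa')
  18 → (14, 'efdffdddefa')
  19 → (23, 'fa')
  20 → (18, 'fdddefa')
  21 → (15, 'fdffdddefa')
  22 → (10, 'fedfefdffdddefa')
  23 → (13, 'fefdffdddefa')
  24 → (17, 'ffdddefa')

SA = [24, 3, 7, 2, 9, 19, 20, 0, 4, 21, 12, 16, 6, 1, 8, 11, 5, 22, 14, 23, 18, 15, 10, 13, 17]
i: (SA[i-1],SA[i]) lcp shared
  1: (24,3) 0 ''
  2: (3,7) 1 'b'
  3: (7,2) 0 ''
  4: (2,9) 1 'c'
  5: (9,19) 0 ''
  6: (19,20) 2 'dd'
  7: (20,0) 1 'd'
  8: (0,4) 2 'de'
  9: (4,21) 2 'de'
  10: (21,12) 1 'd'
  11: (12,16) 2 'df'
  12: (16,6) 0 ''
  13: (6,1) 1 'e'
  14: (1,8) 2 'ec'
  15: (8,11) 1 'e'
  16: (11,5) 1 'e'
  17: (5,22) 1 'e'
  18: (22,14) 2 'ef'
  19: (14,23) 0 ''
  20: (23,18) 1 'f'
  21: (18,15) 2 'fd'
  22: (15,10) 1 'f'
  23: (10,13) 2 'fe'
  24: (13,17) 1 'f'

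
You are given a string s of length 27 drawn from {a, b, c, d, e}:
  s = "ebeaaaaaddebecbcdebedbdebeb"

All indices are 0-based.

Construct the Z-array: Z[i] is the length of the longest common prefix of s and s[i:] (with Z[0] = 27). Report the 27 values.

Z[0]=27
i=1: outside box; Z[1]=0
i=2: outside box; Z[2]=1 extend→box=[2,3)
i=3: outside box; Z[3]=0
i=4: outside box; Z[4]=0
i=5: outside box; Z[5]=0
i=6: outside box; Z[6]=0
i=7: outside box; Z[7]=0
i=8: outside box; Z[8]=0
i=9: outside box; Z[9]=0
i=10: outside box; Z[10]=3 extend→box=[10,13)
i=11: min(r-i=2, Z[1]=0)=0; Z[11]=0
i=12: min(r-i=1, Z[2]=1)=1; Z[12]=1
i=13: outside box; Z[13]=0
i=14: outside box; Z[14]=0
i=15: outside box; Z[15]=0
i=16: outside box; Z[16]=0
i=17: outside box; Z[17]=3 extend→box=[17,20)
i=18: min(r-i=2, Z[1]=0)=0; Z[18]=0
i=19: min(r-i=1, Z[2]=1)=1; Z[19]=1
i=20: outside box; Z[20]=0
i=21: outside box; Z[21]=0
i=22: outside box; Z[22]=0
i=23: outside box; Z[23]=3 extend→box=[23,26)
i=24: min(r-i=2, Z[1]=0)=0; Z[24]=0
i=25: min(r-i=1, Z[2]=1)=1; Z[25]=2 extend→box=[25,27)
i=26: min(r-i=1, Z[1]=0)=0; Z[26]=0

[27, 0, 1, 0, 0, 0, 0, 0, 0, 0, 3, 0, 1, 0, 0, 0, 0, 3, 0, 1, 0, 0, 0, 3, 0, 2, 0]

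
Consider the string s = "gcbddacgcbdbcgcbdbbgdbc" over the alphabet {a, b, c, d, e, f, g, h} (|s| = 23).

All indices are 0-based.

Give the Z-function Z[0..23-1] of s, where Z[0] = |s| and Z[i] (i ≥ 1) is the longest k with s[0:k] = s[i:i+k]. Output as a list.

[23, 0, 0, 0, 0, 0, 0, 4, 0, 0, 0, 0, 0, 4, 0, 0, 0, 0, 0, 1, 0, 0, 0]

Z[0]=23
i=1: outside box; Z[1]=0
i=2: outside box; Z[2]=0
i=3: outside box; Z[3]=0
i=4: outside box; Z[4]=0
i=5: outside box; Z[5]=0
i=6: outside box; Z[6]=0
i=7: outside box; Z[7]=4 grow→box=[7,11)
i=8: min(r-i=3, Z[1]=0)=0; Z[8]=0
i=9: min(r-i=2, Z[2]=0)=0; Z[9]=0
i=10: min(r-i=1, Z[3]=0)=0; Z[10]=0
i=11: outside box; Z[11]=0
i=12: outside box; Z[12]=0
i=13: outside box; Z[13]=4 grow→box=[13,17)
i=14: min(r-i=3, Z[1]=0)=0; Z[14]=0
i=15: min(r-i=2, Z[2]=0)=0; Z[15]=0
i=16: min(r-i=1, Z[3]=0)=0; Z[16]=0
i=17: outside box; Z[17]=0
i=18: outside box; Z[18]=0
i=19: outside box; Z[19]=1 grow→box=[19,20)
i=20: outside box; Z[20]=0
i=21: outside box; Z[21]=0
i=22: outside box; Z[22]=0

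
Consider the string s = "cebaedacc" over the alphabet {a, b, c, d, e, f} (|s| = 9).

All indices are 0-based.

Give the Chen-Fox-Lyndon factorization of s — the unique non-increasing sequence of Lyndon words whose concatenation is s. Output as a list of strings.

emit factor 1: 'ce' (i=0, period=2)
emit factor 2: 'b' (i=2, period=1)
emit factor 3: 'aed' (i=3, period=3)
emit factor 4: 'acc' (i=6, period=3)

["ce", "b", "aed", "acc"]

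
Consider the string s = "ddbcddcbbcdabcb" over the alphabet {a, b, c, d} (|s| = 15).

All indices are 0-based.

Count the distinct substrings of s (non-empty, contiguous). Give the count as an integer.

rank | idx | suffix
   0 |  11 | abcb
   1 |  14 | b
   2 |   7 | bbcdabcb
   3 |  12 | bcb
   4 |   8 | bcdabcb
   5 |   2 | bcddcbbcdabcb
   6 |  13 | cb
   7 |   6 | cbbcdabcb
   8 |   9 | cdabcb
   9 |   3 | cddcbbcdabcb
  10 |  10 | dabcb
  11 |   1 | dbcddcbbcdabcb
  12 |   5 | dcbbcdabcb
  13 |   0 | ddbcddcbbcdabcb
  14 |   4 | ddcbbcdabcb

SA = [11, 14, 7, 12, 8, 2, 13, 6, 9, 3, 10, 1, 5, 0, 4]
rank  pair      lcp
   1  s[11:],s[14:]  0  ''
   2  s[14:],s[7:]  1  'b'
   3  s[7:],s[12:]  1  'b'
   4  s[12:],s[8:]  2  'bc'
   5  s[8:],s[2:]  3  'bcd'
   6  s[2:],s[13:]  0  ''
   7  s[13:],s[6:]  2  'cb'
   8  s[6:],s[9:]  1  'c'
   9  s[9:],s[3:]  2  'cd'
  10  s[3:],s[10:]  0  ''
  11  s[10:],s[1:]  1  'd'
  12  s[1:],s[5:]  1  'd'
  13  s[5:],s[0:]  1  'd'
  14  s[0:],s[4:]  2  'dd'

n(n+1)/2 = 15·16/2 = 120
Σ LCP = 0 + 0 + 1 + 1 + 2 + 3 + 0 + 2 + 1 + 2 + 0 + 1 + 1 + 1 + 2 = 17
distinct = 120 − 17 = 103

103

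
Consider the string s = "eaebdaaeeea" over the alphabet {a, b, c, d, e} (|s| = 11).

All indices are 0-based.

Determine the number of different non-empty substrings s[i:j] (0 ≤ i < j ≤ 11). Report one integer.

56

rank→(start, suffix):
  0 → (10, 'a')
  1 → (5, 'aaeeea')
  2 → (1, 'aebdaaeeea')
  3 → (6, 'aeeea')
  4 → (3, 'bdaaeeea')
  5 → (4, 'daaeeea')
  6 → (9, 'ea')
  7 → (0, 'eaebdaaeeea')
  8 → (2, 'ebdaaeeea')
  9 → (8, 'eea')
  10 → (7, 'eeea')

SA = [10, 5, 1, 6, 3, 4, 9, 0, 2, 8, 7]
[i] adj suffixes → lcp
  [1] 10/5 → 1 ('a')
  [2] 5/1 → 1 ('a')
  [3] 1/6 → 2 ('ae')
  [4] 6/3 → 0 ('')
  [5] 3/4 → 0 ('')
  [6] 4/9 → 0 ('')
  [7] 9/0 → 2 ('ea')
  [8] 0/2 → 1 ('e')
  [9] 2/8 → 1 ('e')
  [10] 8/7 → 2 ('ee')

n(n+1)/2 = 11·12/2 = 66
Σ LCP = 0 + 1 + 1 + 2 + 0 + 0 + 0 + 2 + 1 + 1 + 2 = 10
distinct = 66 − 10 = 56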